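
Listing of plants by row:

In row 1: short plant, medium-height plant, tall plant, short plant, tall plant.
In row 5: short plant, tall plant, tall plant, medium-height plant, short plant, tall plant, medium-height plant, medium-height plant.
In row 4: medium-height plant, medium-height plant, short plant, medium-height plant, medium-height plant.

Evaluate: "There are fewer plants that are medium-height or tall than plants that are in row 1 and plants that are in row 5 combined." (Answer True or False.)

False

plants that are medium-height or tall: 13.
plants in row 1: 5; plants in row 5: 8; combined: 5 + 8 = 13.
The claim requires 13 < 13, which does not hold.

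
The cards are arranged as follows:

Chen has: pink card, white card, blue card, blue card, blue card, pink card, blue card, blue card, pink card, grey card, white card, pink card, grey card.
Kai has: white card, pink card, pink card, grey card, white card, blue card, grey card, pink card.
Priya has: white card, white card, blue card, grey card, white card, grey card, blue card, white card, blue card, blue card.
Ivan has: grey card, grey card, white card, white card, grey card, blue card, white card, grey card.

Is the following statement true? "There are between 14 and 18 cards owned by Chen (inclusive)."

|cards owned by Chen| = 13.
The claim requires 14 ≤ 13 ≤ 18, which does not hold.

False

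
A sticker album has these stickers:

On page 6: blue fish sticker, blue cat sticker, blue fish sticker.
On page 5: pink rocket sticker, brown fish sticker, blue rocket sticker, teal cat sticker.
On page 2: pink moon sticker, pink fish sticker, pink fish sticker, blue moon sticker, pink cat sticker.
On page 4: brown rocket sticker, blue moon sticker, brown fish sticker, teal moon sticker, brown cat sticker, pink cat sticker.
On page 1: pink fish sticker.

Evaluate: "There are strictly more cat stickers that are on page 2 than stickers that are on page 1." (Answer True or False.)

|cat stickers on page 2| = 1.
|stickers on page 1| = 1.
The claim requires 1 > 1, which does not hold.

False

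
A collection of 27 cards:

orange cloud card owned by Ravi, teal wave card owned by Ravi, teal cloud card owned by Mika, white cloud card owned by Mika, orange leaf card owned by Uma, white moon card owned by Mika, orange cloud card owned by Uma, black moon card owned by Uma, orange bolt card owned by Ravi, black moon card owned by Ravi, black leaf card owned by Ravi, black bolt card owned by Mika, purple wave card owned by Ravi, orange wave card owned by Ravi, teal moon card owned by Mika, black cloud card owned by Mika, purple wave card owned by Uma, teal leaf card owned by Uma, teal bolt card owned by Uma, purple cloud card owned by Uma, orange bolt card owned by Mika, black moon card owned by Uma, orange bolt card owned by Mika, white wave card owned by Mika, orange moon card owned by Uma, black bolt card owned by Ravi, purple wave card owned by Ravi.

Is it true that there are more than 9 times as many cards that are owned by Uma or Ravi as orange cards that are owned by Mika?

False

cards owned by Uma or Ravi: 18.
orange cards owned by Mika: 2.
The claim requires 18 > 9 × 2 = 18, which does not hold.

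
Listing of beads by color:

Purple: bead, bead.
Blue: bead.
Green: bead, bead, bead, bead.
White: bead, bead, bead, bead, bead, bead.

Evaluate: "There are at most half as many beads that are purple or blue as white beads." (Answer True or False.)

|beads that are purple or blue| = 3.
|white beads| = 6.
The claim requires 2 × 3 = 6 ≤ 6, which holds.

True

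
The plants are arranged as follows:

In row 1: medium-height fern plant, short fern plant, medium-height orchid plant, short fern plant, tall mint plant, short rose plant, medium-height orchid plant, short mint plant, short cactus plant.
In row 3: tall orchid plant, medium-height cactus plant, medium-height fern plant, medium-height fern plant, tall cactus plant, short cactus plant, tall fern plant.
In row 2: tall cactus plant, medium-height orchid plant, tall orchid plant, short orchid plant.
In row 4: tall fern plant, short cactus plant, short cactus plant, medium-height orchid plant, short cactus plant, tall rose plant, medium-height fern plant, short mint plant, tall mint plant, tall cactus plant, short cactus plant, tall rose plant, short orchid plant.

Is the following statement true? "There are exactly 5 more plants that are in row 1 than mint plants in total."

plants in row 1: 9.
mint plants: 4.
The claim requires 9 − 4 (= 5) to equal 5, which holds.

True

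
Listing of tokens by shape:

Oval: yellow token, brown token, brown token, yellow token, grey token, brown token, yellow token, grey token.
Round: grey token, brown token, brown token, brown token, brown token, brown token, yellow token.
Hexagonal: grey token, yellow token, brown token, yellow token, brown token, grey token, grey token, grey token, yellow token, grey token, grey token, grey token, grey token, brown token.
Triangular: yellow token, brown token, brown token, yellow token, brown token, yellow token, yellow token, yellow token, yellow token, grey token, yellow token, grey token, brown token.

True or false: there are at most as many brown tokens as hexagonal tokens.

False

|brown tokens| = 15.
|hexagonal tokens| = 14.
The claim requires 15 ≤ 14, which does not hold.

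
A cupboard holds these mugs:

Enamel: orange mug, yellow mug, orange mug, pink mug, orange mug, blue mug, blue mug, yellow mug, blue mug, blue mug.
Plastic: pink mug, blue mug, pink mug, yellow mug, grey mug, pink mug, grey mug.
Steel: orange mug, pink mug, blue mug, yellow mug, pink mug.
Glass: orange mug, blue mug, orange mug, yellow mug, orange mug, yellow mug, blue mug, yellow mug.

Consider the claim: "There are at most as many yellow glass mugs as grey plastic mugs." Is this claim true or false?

False

yellow glass mugs: 3.
grey plastic mugs: 2.
The claim requires 3 ≤ 2, which does not hold.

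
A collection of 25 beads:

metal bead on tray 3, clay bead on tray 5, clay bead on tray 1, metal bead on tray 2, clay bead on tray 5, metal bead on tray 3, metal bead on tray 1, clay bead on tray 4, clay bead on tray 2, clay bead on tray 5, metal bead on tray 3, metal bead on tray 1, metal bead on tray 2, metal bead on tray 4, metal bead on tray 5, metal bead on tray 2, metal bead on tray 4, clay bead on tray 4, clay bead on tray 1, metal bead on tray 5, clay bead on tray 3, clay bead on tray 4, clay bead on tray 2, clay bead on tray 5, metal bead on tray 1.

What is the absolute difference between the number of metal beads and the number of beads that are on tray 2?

8

metal beads: 13. beads on tray 2: 5.
|13 − 5| = 13 − 5 = 8.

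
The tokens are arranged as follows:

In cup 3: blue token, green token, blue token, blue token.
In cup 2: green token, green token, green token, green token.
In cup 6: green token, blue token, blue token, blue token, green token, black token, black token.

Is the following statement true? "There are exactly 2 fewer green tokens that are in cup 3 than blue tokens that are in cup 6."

green tokens in cup 3: 1.
blue tokens in cup 6: 3.
The claim requires 3 − 1 (= 2) to equal 2, which holds.

True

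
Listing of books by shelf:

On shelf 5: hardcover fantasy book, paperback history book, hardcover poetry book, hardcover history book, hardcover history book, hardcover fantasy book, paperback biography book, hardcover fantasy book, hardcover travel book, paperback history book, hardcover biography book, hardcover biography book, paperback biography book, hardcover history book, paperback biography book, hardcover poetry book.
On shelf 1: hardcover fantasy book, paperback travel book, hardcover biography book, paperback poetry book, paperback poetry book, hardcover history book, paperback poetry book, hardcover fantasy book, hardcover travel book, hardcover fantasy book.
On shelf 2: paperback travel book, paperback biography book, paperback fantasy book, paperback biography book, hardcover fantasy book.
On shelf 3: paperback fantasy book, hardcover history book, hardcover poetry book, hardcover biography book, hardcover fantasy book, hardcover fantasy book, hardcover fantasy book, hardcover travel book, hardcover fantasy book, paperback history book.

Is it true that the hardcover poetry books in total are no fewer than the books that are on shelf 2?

False

hardcover poetry books: 3.
books on shelf 2: 5.
The claim requires 3 ≥ 5, which does not hold.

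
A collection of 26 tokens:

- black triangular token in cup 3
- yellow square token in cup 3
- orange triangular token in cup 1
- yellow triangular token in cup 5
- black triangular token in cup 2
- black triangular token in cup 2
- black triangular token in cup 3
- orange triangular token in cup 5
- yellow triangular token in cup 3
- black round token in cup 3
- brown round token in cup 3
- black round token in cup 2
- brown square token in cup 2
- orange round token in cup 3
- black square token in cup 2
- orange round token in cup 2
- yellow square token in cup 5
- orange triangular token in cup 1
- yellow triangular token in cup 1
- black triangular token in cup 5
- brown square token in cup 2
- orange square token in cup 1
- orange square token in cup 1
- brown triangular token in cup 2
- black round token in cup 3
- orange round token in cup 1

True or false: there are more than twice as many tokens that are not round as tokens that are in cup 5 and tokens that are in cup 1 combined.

False

|tokens that are not round| = 19.
tokens in cup 5: 4; tokens in cup 1: 6; combined: 4 + 6 = 10.
The claim requires 19 > 2 × 10 = 20, which does not hold.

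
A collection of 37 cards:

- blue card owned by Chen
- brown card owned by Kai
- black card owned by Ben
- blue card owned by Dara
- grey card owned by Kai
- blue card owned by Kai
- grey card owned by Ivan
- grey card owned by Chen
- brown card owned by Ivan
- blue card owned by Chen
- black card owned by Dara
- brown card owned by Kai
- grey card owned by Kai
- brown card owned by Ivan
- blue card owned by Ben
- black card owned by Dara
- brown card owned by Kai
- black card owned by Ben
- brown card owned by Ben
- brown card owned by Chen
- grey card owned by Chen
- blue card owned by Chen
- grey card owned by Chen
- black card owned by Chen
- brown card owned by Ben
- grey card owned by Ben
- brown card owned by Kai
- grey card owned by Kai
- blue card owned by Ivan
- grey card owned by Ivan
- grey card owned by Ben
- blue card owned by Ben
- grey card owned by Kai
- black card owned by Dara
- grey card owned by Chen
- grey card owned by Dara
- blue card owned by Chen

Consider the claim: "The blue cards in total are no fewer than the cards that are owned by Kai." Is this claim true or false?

True

|blue cards| = 9.
|cards owned by Kai| = 9.
The claim requires 9 ≥ 9, which holds.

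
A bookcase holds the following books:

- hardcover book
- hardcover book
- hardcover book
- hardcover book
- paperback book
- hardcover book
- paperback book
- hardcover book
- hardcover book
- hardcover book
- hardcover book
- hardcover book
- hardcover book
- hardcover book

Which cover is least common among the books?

Counts by cover: hardcover 12, paperback 2.
The minimum is 2, held uniquely by paperback.

paperback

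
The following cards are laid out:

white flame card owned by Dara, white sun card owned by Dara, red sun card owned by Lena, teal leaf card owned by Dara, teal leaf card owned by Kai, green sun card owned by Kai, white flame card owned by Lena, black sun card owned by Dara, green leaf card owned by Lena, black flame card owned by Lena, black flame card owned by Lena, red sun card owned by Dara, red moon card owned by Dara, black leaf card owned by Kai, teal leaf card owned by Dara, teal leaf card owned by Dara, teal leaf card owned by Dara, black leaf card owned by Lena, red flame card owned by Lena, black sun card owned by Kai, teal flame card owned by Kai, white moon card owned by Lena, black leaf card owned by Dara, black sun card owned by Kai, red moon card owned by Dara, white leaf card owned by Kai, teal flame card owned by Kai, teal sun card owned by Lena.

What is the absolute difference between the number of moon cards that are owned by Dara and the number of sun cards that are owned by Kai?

1

moon cards owned by Dara: 2. sun cards owned by Kai: 3.
|2 − 3| = 3 − 2 = 1.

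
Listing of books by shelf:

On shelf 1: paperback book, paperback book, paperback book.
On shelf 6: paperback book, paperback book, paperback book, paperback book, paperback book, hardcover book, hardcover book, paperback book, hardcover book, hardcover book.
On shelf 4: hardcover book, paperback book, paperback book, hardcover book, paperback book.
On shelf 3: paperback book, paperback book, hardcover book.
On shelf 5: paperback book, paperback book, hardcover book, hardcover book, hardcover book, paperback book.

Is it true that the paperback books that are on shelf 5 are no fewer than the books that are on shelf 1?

paperback books on shelf 5: 3.
books on shelf 1: 3.
The claim requires 3 ≥ 3, which holds.

True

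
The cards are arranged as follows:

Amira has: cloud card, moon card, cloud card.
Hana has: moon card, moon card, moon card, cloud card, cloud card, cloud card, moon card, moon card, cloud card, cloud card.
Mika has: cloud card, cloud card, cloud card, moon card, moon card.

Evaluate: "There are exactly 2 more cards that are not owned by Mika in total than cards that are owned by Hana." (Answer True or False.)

False

|cards that are not owned by Mika| = 13.
|cards owned by Hana| = 10.
The claim requires 13 − 10 (= 3) to equal 2, which does not hold.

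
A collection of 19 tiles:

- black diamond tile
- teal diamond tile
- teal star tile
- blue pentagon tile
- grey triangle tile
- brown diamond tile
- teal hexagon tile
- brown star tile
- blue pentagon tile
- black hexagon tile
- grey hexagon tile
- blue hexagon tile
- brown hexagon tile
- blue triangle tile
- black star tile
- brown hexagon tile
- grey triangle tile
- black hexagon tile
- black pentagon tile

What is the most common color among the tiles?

Counts by color: black 5, brown 4, blue 4, teal 3, grey 3.
The maximum is 5, held uniquely by black.

black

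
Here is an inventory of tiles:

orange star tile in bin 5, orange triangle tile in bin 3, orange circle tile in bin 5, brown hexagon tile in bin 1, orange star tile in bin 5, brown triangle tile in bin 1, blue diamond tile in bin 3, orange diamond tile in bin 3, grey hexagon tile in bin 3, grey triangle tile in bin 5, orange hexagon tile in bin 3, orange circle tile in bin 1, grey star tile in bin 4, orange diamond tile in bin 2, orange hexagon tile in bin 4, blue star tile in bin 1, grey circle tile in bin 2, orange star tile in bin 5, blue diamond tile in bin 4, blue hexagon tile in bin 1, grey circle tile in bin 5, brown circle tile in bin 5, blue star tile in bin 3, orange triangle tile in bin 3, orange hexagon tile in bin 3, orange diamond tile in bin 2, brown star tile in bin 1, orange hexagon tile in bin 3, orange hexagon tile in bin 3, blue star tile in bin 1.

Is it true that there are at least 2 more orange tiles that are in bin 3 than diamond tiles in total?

orange tiles in bin 3: 7.
diamond tiles: 5.
The claim requires 7 − 5 = 2 ≥ 2, which holds.

True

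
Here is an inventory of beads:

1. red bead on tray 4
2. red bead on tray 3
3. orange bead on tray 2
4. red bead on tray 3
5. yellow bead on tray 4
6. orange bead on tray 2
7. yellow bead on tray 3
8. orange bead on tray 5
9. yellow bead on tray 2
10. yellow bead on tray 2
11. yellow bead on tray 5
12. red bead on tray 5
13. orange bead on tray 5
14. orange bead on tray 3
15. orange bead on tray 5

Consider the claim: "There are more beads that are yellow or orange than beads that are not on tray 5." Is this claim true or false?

There are 11 beads that are yellow or orange.
There are 10 beads that are not on tray 5.
The claim requires 11 > 10, which holds.

True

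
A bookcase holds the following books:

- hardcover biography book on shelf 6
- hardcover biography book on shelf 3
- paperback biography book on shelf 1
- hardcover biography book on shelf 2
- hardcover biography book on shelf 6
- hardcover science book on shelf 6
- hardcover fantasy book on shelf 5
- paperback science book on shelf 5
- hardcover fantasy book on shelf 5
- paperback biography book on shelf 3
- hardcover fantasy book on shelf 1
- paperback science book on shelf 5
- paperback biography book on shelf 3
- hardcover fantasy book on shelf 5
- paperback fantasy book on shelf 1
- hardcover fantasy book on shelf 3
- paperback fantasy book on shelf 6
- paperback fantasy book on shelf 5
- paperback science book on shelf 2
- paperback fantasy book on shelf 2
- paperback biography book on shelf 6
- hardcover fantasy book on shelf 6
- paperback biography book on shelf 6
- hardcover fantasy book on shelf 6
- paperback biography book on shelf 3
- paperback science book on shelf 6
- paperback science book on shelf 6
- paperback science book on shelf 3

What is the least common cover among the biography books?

hardcover

Counts by cover (restricted to biography books): paperback 6, hardcover 4.
The minimum is 4, held uniquely by hardcover.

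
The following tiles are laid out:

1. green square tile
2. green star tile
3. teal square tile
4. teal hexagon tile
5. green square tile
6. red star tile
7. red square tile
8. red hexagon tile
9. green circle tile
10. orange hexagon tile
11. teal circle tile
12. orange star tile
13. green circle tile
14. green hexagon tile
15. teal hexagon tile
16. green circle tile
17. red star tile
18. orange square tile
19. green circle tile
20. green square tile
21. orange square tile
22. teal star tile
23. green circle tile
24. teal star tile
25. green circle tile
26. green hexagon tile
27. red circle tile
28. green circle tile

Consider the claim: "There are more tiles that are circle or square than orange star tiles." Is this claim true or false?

|tiles that are circle or square| = 16.
|orange star tiles| = 1.
The claim requires 16 > 1, which holds.

True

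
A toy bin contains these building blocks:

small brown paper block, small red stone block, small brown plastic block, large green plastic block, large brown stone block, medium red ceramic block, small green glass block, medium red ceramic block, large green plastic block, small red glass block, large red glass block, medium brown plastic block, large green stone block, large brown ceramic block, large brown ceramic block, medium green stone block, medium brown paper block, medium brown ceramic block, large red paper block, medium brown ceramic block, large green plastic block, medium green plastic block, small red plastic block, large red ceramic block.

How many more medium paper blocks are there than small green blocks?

medium paper blocks: 1.
small green blocks: 1.
1 − 1 = 0.

0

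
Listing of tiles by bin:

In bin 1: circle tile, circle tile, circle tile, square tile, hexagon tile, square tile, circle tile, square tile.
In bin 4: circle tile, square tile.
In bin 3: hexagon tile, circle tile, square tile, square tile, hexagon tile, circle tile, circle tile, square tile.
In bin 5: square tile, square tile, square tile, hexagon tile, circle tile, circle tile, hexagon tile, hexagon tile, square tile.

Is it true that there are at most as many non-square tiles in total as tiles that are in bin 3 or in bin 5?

There are 16 non-square tiles.
There are 17 tiles in bin 3 or in bin 5.
The claim requires 16 ≤ 17, which holds.

True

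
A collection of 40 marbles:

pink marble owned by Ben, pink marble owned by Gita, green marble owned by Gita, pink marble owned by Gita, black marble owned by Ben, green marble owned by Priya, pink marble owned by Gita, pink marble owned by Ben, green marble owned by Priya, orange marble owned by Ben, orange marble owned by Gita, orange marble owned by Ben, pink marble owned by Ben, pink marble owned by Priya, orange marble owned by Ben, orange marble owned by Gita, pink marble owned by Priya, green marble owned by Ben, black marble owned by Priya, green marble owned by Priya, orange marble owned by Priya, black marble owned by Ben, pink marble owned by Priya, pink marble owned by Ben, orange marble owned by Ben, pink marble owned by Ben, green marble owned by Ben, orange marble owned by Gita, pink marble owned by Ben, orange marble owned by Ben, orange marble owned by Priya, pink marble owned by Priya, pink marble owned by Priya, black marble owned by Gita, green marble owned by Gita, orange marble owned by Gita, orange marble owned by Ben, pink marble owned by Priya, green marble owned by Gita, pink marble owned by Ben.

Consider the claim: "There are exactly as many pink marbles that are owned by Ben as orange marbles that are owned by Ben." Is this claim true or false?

Count of pink marbles owned by Ben: 7.
Count of orange marbles owned by Ben: 6.
The claim requires 7 = 6, which does not hold.

False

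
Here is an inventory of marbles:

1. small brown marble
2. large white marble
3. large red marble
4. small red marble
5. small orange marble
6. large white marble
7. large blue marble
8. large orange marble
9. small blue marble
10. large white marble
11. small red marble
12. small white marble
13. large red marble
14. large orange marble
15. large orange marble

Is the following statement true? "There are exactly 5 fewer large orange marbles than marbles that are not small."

False

large orange marbles: 3.
marbles that are not small: 9.
The claim requires 9 − 3 (= 6) to equal 5, which does not hold.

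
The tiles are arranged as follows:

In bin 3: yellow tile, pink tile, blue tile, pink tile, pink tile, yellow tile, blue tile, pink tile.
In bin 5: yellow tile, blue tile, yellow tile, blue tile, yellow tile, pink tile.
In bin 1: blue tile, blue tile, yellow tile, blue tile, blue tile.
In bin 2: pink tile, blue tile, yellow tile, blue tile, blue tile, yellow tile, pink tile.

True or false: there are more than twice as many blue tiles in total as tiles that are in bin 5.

False

blue tiles: 11.
tiles in bin 5: 6.
The claim requires 11 > 2 × 6 = 12, which does not hold.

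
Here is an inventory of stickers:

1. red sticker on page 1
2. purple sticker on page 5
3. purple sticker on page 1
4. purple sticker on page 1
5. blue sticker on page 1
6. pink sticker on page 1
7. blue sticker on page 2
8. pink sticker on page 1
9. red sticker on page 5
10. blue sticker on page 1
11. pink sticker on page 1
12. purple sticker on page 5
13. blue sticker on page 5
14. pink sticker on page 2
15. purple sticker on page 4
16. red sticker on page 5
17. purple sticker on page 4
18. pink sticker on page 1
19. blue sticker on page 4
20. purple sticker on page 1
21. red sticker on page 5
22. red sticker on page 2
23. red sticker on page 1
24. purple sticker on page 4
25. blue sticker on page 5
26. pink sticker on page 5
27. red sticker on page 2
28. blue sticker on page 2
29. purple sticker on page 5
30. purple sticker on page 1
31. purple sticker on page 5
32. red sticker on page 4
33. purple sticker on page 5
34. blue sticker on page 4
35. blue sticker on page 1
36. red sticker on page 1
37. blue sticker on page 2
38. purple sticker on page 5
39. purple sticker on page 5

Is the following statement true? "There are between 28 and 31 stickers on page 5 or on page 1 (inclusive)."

There are 27 stickers on page 5 or on page 1.
The claim requires 28 ≤ 27 ≤ 31, which does not hold.

False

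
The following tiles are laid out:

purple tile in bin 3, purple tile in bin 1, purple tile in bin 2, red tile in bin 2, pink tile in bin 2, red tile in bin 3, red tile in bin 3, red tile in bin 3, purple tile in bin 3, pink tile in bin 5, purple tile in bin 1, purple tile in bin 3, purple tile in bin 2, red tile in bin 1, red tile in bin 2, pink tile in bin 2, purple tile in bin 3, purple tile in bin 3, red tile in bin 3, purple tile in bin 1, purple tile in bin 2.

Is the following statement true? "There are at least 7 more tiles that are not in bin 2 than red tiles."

|tiles that are not in bin 2| = 14.
|red tiles| = 7.
The claim requires 14 − 7 = 7 ≥ 7, which holds.

True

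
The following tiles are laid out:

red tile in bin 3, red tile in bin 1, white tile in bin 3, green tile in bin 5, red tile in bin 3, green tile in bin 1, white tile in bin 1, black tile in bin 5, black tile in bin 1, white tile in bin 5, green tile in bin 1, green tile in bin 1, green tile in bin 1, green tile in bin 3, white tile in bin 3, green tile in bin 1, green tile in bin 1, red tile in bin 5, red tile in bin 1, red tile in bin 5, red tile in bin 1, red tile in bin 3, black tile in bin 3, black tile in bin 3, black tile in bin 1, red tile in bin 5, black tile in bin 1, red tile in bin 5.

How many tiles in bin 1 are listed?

13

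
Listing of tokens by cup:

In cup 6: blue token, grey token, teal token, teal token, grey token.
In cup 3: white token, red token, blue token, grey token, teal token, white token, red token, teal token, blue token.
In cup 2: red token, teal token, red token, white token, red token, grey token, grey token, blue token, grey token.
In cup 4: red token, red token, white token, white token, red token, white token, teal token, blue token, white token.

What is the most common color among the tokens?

Counts by color: red 8, white 7, teal 6, grey 6, blue 5.
The maximum is 8, held uniquely by red.

red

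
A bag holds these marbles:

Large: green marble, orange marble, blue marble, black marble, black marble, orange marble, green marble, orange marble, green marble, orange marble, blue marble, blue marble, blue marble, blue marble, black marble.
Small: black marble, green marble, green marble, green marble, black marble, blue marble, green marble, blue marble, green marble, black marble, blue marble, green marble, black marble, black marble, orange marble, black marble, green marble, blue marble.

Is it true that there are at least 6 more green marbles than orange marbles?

|green marbles| = 10.
|orange marbles| = 5.
The claim requires 10 − 5 = 5 ≥ 6, which does not hold.

False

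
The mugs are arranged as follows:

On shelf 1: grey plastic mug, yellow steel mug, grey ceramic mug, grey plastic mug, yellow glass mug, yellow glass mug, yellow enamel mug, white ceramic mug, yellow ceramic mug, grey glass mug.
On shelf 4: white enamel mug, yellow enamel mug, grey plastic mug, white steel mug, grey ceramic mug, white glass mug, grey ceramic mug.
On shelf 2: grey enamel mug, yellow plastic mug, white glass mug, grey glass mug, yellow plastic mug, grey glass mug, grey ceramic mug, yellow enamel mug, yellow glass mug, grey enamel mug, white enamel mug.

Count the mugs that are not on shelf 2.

17

Total mugs: 28; with the excluded value: 11; remaining 28 − 11 = 17.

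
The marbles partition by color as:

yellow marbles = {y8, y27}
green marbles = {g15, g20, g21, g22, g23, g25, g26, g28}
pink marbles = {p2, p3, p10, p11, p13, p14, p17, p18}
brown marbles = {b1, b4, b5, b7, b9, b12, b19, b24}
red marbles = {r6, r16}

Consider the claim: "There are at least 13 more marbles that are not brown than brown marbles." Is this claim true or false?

False

marbles that are not brown: 20.
brown marbles: 8.
The claim requires 20 − 8 = 12 ≥ 13, which does not hold.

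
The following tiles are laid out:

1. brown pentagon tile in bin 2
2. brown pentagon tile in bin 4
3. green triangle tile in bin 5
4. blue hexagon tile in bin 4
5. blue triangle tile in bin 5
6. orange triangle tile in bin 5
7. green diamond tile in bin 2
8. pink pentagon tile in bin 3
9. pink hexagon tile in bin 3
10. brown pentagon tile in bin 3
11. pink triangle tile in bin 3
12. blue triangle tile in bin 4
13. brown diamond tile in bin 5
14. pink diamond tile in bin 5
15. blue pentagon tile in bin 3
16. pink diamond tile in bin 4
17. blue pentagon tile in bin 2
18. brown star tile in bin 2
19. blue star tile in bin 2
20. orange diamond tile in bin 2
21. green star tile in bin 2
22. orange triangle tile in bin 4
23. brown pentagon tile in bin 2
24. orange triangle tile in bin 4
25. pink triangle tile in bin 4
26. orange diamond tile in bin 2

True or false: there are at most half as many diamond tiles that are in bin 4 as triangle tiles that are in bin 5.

|diamond tiles in bin 4| = 1.
|triangle tiles in bin 5| = 3.
The claim requires 2 × 1 = 2 ≤ 3, which holds.

True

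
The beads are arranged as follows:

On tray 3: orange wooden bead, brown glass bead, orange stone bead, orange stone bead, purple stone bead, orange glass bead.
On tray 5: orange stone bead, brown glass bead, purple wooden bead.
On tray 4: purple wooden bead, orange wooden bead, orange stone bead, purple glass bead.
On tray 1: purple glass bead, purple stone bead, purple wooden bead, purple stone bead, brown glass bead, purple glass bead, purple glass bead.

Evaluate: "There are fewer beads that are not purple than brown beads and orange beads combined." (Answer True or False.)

|beads that are not purple| = 10.
brown beads: 3; orange beads: 7; combined: 3 + 7 = 10.
The claim requires 10 < 10, which does not hold.

False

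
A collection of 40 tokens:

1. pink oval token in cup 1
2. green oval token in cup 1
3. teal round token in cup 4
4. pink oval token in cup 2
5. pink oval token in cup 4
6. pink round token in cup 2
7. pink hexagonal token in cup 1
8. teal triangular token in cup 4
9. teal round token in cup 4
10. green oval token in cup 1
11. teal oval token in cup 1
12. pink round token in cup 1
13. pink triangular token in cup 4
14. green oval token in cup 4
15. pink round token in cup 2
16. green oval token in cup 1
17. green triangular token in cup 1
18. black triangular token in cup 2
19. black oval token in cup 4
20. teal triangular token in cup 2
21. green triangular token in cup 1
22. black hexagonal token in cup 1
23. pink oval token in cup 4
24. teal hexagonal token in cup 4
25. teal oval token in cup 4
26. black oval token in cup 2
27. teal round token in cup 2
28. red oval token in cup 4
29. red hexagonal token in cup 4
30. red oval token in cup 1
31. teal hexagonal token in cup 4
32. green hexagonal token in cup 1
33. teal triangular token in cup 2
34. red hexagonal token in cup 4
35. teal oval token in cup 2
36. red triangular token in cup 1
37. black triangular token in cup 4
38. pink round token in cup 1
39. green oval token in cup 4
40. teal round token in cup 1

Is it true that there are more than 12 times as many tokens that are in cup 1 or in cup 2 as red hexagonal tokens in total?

|tokens in cup 1 or in cup 2| = 24.
|red hexagonal tokens| = 2.
The claim requires 24 > 12 × 2 = 24, which does not hold.

False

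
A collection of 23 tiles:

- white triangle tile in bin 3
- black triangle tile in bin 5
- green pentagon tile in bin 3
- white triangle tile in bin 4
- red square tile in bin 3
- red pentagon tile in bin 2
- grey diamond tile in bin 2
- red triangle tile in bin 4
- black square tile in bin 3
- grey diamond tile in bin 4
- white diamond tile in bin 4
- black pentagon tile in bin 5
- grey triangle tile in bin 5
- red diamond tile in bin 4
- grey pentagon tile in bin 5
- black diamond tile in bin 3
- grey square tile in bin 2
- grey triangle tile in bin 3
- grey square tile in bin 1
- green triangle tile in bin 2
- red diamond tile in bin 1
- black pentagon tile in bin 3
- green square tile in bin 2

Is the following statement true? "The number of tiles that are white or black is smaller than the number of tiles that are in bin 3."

|tiles that are white or black| = 8.
|tiles in bin 3| = 7.
The claim requires 8 < 7, which does not hold.

False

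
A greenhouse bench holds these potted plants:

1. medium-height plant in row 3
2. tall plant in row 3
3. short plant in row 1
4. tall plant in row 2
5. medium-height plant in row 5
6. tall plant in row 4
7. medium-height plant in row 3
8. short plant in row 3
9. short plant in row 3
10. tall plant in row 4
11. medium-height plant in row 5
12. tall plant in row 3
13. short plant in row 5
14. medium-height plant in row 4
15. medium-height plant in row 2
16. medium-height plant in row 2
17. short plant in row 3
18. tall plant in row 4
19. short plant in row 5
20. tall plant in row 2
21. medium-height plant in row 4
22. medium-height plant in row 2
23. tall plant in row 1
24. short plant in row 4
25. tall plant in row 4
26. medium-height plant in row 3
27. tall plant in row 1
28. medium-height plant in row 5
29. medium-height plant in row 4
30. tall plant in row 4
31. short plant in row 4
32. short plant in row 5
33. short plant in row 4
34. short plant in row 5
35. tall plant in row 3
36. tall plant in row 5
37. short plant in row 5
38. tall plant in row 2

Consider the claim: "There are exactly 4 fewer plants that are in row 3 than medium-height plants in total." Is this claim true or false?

False

There are 9 plants in row 3.
There are 12 medium-height plants.
The claim requires 12 − 9 (= 3) to equal 4, which does not hold.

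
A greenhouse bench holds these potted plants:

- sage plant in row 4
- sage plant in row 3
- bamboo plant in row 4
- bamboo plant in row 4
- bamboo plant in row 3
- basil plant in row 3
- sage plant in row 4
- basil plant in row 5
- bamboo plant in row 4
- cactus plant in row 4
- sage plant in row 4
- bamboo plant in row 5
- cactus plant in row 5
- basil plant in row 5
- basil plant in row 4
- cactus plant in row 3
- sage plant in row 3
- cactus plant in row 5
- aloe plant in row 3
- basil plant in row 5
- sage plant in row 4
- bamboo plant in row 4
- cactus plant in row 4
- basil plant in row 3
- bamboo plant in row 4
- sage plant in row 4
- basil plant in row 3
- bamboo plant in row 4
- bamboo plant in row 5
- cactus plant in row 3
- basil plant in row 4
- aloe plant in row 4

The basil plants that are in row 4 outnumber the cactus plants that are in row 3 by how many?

basil plants in row 4: 2.
cactus plants in row 3: 2.
2 − 2 = 0.

0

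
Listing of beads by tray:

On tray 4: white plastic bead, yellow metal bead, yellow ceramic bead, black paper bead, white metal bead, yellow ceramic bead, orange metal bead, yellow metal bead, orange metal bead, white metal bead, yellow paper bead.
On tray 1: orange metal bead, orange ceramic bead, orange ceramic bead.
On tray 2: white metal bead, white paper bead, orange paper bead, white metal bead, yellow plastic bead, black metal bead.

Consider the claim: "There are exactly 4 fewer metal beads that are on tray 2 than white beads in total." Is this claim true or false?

False

There are 3 metal beads on tray 2.
There are 6 white beads.
The claim requires 6 − 3 (= 3) to equal 4, which does not hold.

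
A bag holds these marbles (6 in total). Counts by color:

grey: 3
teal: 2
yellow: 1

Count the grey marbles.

3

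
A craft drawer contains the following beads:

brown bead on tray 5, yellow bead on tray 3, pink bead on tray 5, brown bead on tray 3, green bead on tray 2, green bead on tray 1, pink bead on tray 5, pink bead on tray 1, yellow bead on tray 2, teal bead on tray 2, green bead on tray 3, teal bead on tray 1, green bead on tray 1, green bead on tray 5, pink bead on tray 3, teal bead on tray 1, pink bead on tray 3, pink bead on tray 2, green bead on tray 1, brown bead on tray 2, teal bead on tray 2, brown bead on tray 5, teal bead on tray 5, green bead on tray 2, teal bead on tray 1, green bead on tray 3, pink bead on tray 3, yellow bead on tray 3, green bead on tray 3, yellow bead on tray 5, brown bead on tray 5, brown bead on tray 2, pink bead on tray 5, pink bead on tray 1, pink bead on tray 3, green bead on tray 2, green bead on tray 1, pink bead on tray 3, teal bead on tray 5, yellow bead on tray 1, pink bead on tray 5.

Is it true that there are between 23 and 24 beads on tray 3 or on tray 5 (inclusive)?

False

There are 22 beads on tray 3 or on tray 5.
The claim requires 23 ≤ 22 ≤ 24, which does not hold.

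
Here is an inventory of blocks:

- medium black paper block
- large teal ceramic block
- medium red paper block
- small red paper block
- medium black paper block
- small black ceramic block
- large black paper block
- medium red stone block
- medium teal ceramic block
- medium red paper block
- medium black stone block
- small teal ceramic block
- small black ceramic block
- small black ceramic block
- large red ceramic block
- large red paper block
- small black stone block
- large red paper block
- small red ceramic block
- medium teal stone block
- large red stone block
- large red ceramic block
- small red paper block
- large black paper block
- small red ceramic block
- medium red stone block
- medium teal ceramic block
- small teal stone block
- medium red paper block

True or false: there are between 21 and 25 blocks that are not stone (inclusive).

True

blocks that are not stone: 22.
The claim requires 21 ≤ 22 ≤ 25, which holds.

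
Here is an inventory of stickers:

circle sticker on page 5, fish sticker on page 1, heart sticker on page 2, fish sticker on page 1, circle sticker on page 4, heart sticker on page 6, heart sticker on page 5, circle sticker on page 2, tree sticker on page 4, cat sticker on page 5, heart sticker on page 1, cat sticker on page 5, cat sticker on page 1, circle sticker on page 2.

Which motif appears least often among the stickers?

Counts by motif: circle 4, heart 4, cat 3, fish 2, tree 1.
The minimum is 1, held uniquely by tree.

tree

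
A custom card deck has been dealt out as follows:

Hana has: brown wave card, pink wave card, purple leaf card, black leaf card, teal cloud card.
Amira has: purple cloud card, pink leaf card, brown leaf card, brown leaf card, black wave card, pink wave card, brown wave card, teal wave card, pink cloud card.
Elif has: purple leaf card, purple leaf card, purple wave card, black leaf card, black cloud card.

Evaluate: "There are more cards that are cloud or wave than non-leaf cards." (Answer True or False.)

False

cards that are cloud or wave: 11.
non-leaf cards: 11.
The claim requires 11 > 11, which does not hold.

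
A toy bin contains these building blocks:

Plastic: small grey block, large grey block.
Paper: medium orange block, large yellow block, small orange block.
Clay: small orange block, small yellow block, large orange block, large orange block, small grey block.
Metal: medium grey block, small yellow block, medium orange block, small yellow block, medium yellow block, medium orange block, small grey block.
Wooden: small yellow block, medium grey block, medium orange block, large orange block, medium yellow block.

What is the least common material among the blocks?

Counts by material: metal 7, clay 5, wooden 5, paper 3, plastic 2.
The minimum is 2, held uniquely by plastic.

plastic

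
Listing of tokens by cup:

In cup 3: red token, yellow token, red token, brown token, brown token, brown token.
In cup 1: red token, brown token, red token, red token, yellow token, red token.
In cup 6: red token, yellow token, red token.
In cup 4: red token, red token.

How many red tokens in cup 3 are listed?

2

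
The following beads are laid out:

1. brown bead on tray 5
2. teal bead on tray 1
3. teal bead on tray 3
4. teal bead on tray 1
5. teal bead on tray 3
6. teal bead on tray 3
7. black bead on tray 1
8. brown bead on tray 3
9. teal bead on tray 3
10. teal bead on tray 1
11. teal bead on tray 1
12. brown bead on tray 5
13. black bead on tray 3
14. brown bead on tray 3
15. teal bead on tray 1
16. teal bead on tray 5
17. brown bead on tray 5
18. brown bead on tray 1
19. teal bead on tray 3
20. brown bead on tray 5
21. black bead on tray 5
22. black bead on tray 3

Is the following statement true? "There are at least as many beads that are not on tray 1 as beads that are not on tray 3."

There are 15 beads that are not on tray 1.
There are 13 beads that are not on tray 3.
The claim requires 15 ≥ 13, which holds.

True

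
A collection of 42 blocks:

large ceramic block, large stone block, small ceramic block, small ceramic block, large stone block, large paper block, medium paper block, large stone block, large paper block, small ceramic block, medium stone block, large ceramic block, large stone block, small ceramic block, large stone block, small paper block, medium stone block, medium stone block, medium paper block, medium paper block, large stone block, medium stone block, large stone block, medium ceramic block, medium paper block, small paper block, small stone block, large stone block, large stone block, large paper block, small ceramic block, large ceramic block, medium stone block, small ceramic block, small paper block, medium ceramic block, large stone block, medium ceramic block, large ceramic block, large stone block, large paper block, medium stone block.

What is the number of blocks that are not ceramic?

Total blocks: 42; with the excluded value: 13; remaining 42 − 13 = 29.

29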